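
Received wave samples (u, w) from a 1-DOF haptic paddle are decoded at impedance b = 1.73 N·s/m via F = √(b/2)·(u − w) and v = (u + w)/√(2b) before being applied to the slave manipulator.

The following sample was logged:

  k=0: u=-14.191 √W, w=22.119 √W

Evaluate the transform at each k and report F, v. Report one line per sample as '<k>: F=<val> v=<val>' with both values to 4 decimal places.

k=0: u−w=-36.3100, u+w=7.9280; √(b/2)=0.9301, √(2b)=1.8601; F=0.9301×(-36.31)=-33.7703, v=7.9280/1.8601=4.2621

0: F=-33.7703 v=4.2621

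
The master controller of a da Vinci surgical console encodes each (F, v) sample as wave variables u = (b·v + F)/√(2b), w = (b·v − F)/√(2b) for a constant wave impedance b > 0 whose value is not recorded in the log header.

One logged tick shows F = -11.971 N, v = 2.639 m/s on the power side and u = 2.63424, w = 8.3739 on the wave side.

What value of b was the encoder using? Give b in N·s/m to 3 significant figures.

b = 8.7 N·s/m

u + w = 11.00814;  u + w = √(2b)·v, so √(2b) = 11.00814/2.639 = 4.17133.
b = (√(2b))²/2 = 17.39999/2 = 8.70000.
(Check via u − w = 2F/√(2b): u − w = -5.73966, 2F/√(2b) = -5.73966.)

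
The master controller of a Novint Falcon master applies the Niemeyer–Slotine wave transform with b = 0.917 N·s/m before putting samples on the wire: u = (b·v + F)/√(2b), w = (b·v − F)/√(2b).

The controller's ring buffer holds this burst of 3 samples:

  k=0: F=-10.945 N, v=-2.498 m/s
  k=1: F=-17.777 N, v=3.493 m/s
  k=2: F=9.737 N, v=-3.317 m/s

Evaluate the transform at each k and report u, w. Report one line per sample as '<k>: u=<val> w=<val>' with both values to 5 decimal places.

k=0: b·v=0.917×(-2.498)=-2.29067; √(2b)=1.35425; u=(-2.29067+(-10.945))/1.35425=-9.77341, w=(-2.29067−(-10.945))/1.35425=6.39049
k=1: b·v=0.917×3.493=3.20308; √(2b)=1.35425; u=(3.20308+(-17.777))/1.35425=-10.76160, w=(3.20308−(-17.777))/1.35425=15.49200
k=2: b·v=0.917×(-3.317)=-3.04169; √(2b)=1.35425; u=(-3.04169+9.737)/1.35425=4.94392, w=(-3.04169−9.737)/1.35425=-9.43597

0: u=-9.77341 w=6.39049
1: u=-10.76160 w=15.49200
2: u=4.94392 w=-9.43597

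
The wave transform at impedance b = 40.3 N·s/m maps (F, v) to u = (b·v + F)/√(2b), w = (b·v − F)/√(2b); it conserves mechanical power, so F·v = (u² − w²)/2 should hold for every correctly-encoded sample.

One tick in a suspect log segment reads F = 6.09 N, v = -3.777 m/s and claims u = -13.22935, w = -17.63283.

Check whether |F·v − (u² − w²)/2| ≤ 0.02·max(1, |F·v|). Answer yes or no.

F·v = 6.09×(-3.777) = -23.00193 W.
(u² − w²)/2 = (175.01570 − 310.91669)/2 = -67.95050 W.
|Δ| = 44.94857;  2% of max(1, |F·v|) = 0.46004.

no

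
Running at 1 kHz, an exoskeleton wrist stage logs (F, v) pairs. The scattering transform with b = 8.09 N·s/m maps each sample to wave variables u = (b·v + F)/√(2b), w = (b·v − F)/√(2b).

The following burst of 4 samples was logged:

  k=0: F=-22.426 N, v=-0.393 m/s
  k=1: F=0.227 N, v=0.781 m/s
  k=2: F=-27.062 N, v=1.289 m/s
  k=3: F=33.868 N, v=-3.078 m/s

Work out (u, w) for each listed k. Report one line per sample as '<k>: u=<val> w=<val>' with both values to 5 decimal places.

k=0: b·v=8.09×(-0.393)=-3.17937; √(2b)=4.02244; u=(-3.17937+(-22.426))/4.02244=-6.36564, w=(-3.17937−(-22.426))/4.02244=4.78482
k=1: b·v=8.09×0.781=6.31829; √(2b)=4.02244; u=(6.31829+0.227)/4.02244=1.62720, w=(6.31829−0.227)/4.02244=1.51433
k=2: b·v=8.09×1.289=10.42801; √(2b)=4.02244; u=(10.42801+(-27.062))/4.02244=-4.13530, w=(10.42801−(-27.062))/4.02244=9.32022
k=3: b·v=8.09×(-3.078)=-24.90102; √(2b)=4.02244; u=(-24.90102+33.868)/4.02244=2.22924, w=(-24.90102−33.868)/4.02244=-14.61030

0: u=-6.36564 w=4.78482
1: u=1.62720 w=1.51433
2: u=-4.13530 w=9.32022
3: u=2.22924 w=-14.61030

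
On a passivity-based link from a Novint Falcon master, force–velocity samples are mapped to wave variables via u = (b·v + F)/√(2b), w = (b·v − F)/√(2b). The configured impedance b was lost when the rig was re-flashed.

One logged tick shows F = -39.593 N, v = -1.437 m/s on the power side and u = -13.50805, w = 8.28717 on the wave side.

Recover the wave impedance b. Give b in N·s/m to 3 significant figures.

b = 6.6 N·s/m

u + w = -5.22088;  u + w = √(2b)·v, so √(2b) = -5.22088/(-1.437) = 3.63318.
b = (√(2b))²/2 = 13.20000/2 = 6.60000.
(Check via u − w = 2F/√(2b): u − w = -21.79522, 2F/√(2b) = -21.79523.)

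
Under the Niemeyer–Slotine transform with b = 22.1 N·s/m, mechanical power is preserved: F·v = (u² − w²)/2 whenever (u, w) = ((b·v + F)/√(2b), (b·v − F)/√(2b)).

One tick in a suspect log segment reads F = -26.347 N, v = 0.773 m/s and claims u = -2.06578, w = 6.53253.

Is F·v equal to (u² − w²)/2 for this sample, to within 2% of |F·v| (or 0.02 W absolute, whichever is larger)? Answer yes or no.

no

F·v = (-26.347)×0.773 = -20.3662 W.
(u² − w²)/2 = (4.2674 − 42.6739)/2 = -19.2033 W.
|Δ| = 1.1630;  2% of max(1, |F·v|) = 0.4073.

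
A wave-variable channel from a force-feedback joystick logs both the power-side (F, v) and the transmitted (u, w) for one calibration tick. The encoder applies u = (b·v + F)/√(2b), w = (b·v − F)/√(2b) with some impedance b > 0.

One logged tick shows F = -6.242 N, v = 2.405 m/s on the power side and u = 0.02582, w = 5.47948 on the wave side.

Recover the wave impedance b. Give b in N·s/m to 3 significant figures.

u + w = 5.5053;  u + w = √(2b)·v, so √(2b) = 5.5053/2.405 = 2.2891.
b = (√(2b))²/2 = 5.2400/2 = 2.6200.
(Check via u − w = 2F/√(2b): u − w = -5.4537, 2F/√(2b) = -5.4537.)

b = 2.62 N·s/m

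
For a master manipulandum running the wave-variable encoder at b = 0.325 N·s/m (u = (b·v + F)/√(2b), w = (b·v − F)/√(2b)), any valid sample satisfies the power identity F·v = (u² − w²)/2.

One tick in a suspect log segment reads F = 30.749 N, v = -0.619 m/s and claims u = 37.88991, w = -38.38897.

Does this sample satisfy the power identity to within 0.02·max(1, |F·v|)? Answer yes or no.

F·v = 30.749×(-0.619) = -19.03363 W.
(u² − w²)/2 = (1435.64528 − 1473.71302)/2 = -19.03387 W.
|Δ| = 0.00024;  2% of max(1, |F·v|) = 0.38067.

yes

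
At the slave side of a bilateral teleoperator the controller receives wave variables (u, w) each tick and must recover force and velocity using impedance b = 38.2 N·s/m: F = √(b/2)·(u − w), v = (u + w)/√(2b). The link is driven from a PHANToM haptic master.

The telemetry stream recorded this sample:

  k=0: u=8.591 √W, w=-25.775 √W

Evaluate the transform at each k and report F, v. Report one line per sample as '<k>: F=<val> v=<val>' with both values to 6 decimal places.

k=0: u−w=34.366000, u+w=-17.184000; √(b/2)=4.370355, √(2b)=8.740709; F=4.370355×34.366=150.191609, v=-17.184000/8.740709=-1.965973

0: F=150.191609 v=-1.965973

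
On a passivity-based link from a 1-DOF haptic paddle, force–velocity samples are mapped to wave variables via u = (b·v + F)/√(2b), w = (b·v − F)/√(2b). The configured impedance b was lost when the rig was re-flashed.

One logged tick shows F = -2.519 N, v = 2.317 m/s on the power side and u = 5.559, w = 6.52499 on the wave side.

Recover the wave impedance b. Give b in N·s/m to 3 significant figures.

b = 13.6 N·s/m

u + w = 12.08399;  u + w = √(2b)·v, so √(2b) = 12.08399/2.317 = 5.21536.
b = (√(2b))²/2 = 27.19998/2 = 13.59999.
(Check via u − w = 2F/√(2b): u − w = -0.96599, 2F/√(2b) = -0.96599.)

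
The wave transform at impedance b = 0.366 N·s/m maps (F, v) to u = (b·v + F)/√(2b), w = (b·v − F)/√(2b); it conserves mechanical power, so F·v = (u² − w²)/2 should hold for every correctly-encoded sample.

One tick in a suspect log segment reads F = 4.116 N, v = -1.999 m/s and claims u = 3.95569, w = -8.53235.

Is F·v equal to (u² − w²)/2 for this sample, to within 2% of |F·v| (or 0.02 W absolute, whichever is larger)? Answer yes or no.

F·v = 4.116×(-1.999) = -8.2279 W.
(u² − w²)/2 = (15.6475 − 72.8010)/2 = -28.5768 W.
|Δ| = 20.3489;  2% of max(1, |F·v|) = 0.1646.

no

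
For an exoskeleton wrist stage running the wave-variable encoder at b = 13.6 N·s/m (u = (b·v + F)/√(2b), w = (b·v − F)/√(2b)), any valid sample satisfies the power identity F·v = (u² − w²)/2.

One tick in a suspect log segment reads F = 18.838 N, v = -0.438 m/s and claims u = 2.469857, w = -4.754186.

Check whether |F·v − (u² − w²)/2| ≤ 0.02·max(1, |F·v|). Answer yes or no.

F·v = 18.838×(-0.438) = -8.251044 W.
(u² − w²)/2 = (6.100194 − 22.602285)/2 = -8.251045 W.
|Δ| = 0.000001;  2% of max(1, |F·v|) = 0.165021.

yes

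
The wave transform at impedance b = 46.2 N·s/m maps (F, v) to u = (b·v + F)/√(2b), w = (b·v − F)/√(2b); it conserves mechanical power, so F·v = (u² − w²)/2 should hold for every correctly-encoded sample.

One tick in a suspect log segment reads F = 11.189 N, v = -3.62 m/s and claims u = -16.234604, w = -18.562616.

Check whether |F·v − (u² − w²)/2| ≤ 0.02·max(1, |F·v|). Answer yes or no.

F·v = 11.189×(-3.62) = -40.504180 W.
(u² − w²)/2 = (263.562367 − 344.570713)/2 = -40.504173 W.
|Δ| = 0.000007;  2% of max(1, |F·v|) = 0.810084.

yes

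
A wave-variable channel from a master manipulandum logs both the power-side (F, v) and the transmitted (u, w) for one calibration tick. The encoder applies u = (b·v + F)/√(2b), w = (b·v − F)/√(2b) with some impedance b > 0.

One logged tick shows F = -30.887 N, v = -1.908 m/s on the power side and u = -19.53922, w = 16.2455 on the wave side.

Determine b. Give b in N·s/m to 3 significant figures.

b = 1.49 N·s/m

u + w = -3.2937;  u + w = √(2b)·v, so √(2b) = -3.2937/(-1.908) = 1.7263.
b = (√(2b))²/2 = 2.9800/2 = 1.4900.
(Check via u − w = 2F/√(2b): u − w = -35.7847, 2F/√(2b) = -35.7847.)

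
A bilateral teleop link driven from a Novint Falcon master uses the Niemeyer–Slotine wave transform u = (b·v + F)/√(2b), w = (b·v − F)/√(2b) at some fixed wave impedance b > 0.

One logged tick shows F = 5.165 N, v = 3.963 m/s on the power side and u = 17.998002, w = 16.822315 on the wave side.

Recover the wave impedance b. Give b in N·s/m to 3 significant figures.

b = 38.6 N·s/m

u + w = 34.820317;  u + w = √(2b)·v, so √(2b) = 34.820317/3.963 = 8.786353.
b = (√(2b))²/2 = 77.199999/2 = 38.600000.
(Check via u − w = 2F/√(2b): u − w = 1.175687, 2F/√(2b) = 1.175687.)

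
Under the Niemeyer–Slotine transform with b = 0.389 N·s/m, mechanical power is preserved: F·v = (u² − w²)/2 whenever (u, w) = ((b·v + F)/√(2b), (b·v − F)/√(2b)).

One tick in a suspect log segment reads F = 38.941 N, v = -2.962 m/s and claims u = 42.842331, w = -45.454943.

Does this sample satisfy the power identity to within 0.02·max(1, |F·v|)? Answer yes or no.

yes

F·v = 38.941×(-2.962) = -115.343242 W.
(u² − w²)/2 = (1835.465326 − 2066.151843)/2 = -115.343259 W.
|Δ| = 0.000017;  2% of max(1, |F·v|) = 2.306865.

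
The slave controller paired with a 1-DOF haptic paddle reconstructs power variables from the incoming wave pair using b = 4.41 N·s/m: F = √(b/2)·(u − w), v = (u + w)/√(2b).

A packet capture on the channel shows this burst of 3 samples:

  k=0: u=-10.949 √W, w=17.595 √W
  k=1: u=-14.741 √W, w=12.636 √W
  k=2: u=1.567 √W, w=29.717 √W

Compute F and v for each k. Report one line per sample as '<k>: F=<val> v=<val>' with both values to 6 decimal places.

0: F=-42.385678 v=2.237825
1: F=-40.652771 v=-0.708790
2: F=-41.800617 v=10.533871

k=0: u−w=-28.544000, u+w=6.646000; √(b/2)=1.484924, √(2b)=2.969848; F=1.484924×(-28.544)=-42.385678, v=6.646000/2.969848=2.237825
k=1: u−w=-27.377000, u+w=-2.105000; √(b/2)=1.484924, √(2b)=2.969848; F=1.484924×(-27.377)=-40.652771, v=-2.105000/2.969848=-0.708790
k=2: u−w=-28.150000, u+w=31.284000; √(b/2)=1.484924, √(2b)=2.969848; F=1.484924×(-28.15)=-41.800617, v=31.284000/2.969848=10.533871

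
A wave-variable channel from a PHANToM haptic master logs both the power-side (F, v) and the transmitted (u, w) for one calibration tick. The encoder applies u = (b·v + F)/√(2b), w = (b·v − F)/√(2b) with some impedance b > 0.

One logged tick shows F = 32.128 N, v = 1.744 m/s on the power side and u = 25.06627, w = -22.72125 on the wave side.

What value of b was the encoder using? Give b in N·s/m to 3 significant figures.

u + w = 2.34502;  u + w = √(2b)·v, so √(2b) = 2.34502/1.744 = 1.34462.
b = (√(2b))²/2 = 1.80801/2 = 0.90400.
(Check via u − w = 2F/√(2b): u − w = 47.78752, 2F/√(2b) = 47.78742.)

b = 0.904 N·s/m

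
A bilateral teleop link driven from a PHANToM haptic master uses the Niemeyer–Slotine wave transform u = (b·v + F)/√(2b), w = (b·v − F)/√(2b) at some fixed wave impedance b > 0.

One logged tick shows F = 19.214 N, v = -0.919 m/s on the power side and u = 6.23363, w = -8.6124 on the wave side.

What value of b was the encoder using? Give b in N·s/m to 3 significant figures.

b = 3.35 N·s/m

u + w = -2.37877;  u + w = √(2b)·v, so √(2b) = -2.37877/(-0.919) = 2.58843.
b = (√(2b))²/2 = 6.69999/2 = 3.34999.
(Check via u − w = 2F/√(2b): u − w = 14.84603, 2F/√(2b) = 14.84605.)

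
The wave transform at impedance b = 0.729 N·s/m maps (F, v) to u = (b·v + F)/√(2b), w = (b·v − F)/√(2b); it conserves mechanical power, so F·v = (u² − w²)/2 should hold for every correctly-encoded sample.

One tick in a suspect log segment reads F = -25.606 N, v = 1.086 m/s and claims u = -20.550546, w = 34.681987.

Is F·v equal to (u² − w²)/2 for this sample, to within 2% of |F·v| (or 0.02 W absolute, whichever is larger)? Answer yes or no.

no

F·v = (-25.606)×1.086 = -27.808116 W.
(u² − w²)/2 = (422.324941 − 1202.840222)/2 = -390.257641 W.
|Δ| = 362.449525;  2% of max(1, |F·v|) = 0.556162.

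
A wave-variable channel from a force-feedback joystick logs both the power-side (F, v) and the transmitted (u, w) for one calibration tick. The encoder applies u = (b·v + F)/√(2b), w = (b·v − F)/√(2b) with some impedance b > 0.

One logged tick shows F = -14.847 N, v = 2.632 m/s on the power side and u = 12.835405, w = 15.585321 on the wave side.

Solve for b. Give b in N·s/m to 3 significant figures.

u + w = 28.420726;  u + w = √(2b)·v, so √(2b) = 28.420726/2.632 = 10.798148.
b = (√(2b))²/2 = 116.600004/2 = 58.300002.
(Check via u − w = 2F/√(2b): u − w = -2.749916, 2F/√(2b) = -2.749916.)

b = 58.3 N·s/m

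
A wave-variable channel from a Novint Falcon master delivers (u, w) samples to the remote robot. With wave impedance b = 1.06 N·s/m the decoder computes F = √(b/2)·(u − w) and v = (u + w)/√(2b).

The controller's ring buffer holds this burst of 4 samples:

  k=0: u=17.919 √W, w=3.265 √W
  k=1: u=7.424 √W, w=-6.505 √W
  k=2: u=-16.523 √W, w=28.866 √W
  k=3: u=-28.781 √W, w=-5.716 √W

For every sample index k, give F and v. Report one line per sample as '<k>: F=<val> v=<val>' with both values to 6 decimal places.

k=0: u−w=14.654000, u+w=21.184000; √(b/2)=0.728011, √(2b)=1.456022; F=0.728011×14.654=10.668273, v=21.184000/1.456022=14.549231
k=1: u−w=13.929000, u+w=0.919000; √(b/2)=0.728011, √(2b)=1.456022; F=0.728011×13.929=10.140465, v=0.919000/1.456022=0.631172
k=2: u−w=-45.389000, u+w=12.343000; √(b/2)=0.728011, √(2b)=1.456022; F=0.728011×(-45.389)=-33.043691, v=12.343000/1.456022=8.477207
k=3: u−w=-23.065000, u+w=-34.497000; √(b/2)=0.728011, √(2b)=1.456022; F=0.728011×(-23.065)=-16.791573, v=-34.497000/1.456022=-23.692637

0: F=10.668273 v=14.549231
1: F=10.140465 v=0.631172
2: F=-33.043691 v=8.477207
3: F=-16.791573 v=-23.692637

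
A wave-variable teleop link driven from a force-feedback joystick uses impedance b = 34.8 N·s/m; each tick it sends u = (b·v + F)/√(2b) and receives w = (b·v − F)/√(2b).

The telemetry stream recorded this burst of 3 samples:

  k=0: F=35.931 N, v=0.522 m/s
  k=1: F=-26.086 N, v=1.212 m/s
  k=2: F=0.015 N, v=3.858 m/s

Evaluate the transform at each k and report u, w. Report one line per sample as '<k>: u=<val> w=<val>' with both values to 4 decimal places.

0: u=6.4843 w=-2.1295
1: u=1.9288 w=8.1825
2: u=16.0948 w=16.0912

k=0: b·v=34.8×0.522=18.1656; √(2b)=8.3427; u=(18.1656+35.931)/8.3427=6.4843, w=(18.1656−35.931)/8.3427=-2.1295
k=1: b·v=34.8×1.212=42.1776; √(2b)=8.3427; u=(42.1776+(-26.086))/8.3427=1.9288, w=(42.1776−(-26.086))/8.3427=8.1825
k=2: b·v=34.8×3.858=134.2584; √(2b)=8.3427; u=(134.2584+0.015)/8.3427=16.0948, w=(134.2584−0.015)/8.3427=16.0912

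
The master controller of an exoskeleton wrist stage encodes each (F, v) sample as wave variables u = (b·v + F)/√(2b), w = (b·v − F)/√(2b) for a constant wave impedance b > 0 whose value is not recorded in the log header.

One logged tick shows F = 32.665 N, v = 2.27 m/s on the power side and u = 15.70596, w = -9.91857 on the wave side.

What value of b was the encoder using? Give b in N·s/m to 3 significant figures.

b = 3.25 N·s/m

u + w = 5.78739;  u + w = √(2b)·v, so √(2b) = 5.78739/2.27 = 2.54951.
b = (√(2b))²/2 = 6.50001/2 = 3.25000.
(Check via u − w = 2F/√(2b): u − w = 25.62453, 2F/√(2b) = 25.62452.)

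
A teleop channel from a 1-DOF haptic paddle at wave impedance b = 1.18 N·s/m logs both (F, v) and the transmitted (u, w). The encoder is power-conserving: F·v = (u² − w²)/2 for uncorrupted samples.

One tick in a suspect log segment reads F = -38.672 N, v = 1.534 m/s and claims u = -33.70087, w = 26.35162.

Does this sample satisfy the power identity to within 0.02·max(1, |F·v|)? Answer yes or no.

no

F·v = (-38.672)×1.534 = -59.3228 W.
(u² − w²)/2 = (1135.7486 − 694.4079)/2 = 220.6704 W.
|Δ| = 279.9932;  2% of max(1, |F·v|) = 1.1865.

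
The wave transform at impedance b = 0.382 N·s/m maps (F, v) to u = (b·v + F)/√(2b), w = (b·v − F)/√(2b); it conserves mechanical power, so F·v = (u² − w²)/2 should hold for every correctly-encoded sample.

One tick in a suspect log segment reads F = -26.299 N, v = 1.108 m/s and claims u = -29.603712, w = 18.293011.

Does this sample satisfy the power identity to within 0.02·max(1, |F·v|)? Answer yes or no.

F·v = (-26.299)×1.108 = -29.139292 W.
(u² − w²)/2 = (876.379764 − 334.634251)/2 = 270.872756 W.
|Δ| = 300.012048;  2% of max(1, |F·v|) = 0.582786.

no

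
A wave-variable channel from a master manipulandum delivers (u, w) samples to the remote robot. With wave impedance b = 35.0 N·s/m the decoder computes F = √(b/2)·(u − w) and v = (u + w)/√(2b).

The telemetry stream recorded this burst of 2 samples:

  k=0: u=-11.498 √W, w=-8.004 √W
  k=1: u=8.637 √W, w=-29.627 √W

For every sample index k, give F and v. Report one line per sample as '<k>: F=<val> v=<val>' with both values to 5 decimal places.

k=0: u−w=-3.49400, u+w=-19.50200; √(b/2)=4.18330, √(2b)=8.36660; F=4.18330×(-3.494)=-14.61645, v=-19.50200/8.36660=-2.33093
k=1: u−w=38.26400, u+w=-20.99000; √(b/2)=4.18330, √(2b)=8.36660; F=4.18330×38.264=160.06980, v=-20.99000/8.36660=-2.50878

0: F=-14.61645 v=-2.33093
1: F=160.06980 v=-2.50878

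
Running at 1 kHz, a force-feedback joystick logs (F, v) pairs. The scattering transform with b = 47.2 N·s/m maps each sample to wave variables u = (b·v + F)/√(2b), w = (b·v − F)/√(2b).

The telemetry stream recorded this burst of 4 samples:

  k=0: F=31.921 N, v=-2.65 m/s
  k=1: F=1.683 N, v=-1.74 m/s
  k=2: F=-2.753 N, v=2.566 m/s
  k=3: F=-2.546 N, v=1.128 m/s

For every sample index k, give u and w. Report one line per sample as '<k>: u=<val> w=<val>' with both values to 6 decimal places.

k=0: b·v=47.2×(-2.65)=-125.080000; √(2b)=9.715966; u=(-125.080000+31.921)/9.715966=-9.588238, w=(-125.080000−31.921)/9.715966=-16.159072
k=1: b·v=47.2×(-1.74)=-82.128000; √(2b)=9.715966; u=(-82.128000+1.683)/9.715966=-8.279671, w=(-82.128000−1.683)/9.715966=-8.626111
k=2: b·v=47.2×2.566=121.115200; √(2b)=9.715966; u=(121.115200+(-2.753))/9.715966=12.182237, w=(121.115200−(-2.753))/9.715966=12.748933
k=3: b·v=47.2×1.128=53.241600; √(2b)=9.715966; u=(53.241600+(-2.546))/9.715966=5.217762, w=(53.241600−(-2.546))/9.715966=5.741848

0: u=-9.588238 w=-16.159072
1: u=-8.279671 w=-8.626111
2: u=12.182237 w=12.748933
3: u=5.217762 w=5.741848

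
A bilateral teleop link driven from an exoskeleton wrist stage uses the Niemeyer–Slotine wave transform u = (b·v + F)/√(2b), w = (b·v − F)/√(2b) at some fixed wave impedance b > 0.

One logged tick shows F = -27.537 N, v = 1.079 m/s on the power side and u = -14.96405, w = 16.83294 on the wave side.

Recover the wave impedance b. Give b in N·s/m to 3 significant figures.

u + w = 1.86889;  u + w = √(2b)·v, so √(2b) = 1.86889/1.079 = 1.73206.
b = (√(2b))²/2 = 3.00002/2 = 1.50001.
(Check via u − w = 2F/√(2b): u − w = -31.79699, 2F/√(2b) = -31.79687.)

b = 1.5 N·s/m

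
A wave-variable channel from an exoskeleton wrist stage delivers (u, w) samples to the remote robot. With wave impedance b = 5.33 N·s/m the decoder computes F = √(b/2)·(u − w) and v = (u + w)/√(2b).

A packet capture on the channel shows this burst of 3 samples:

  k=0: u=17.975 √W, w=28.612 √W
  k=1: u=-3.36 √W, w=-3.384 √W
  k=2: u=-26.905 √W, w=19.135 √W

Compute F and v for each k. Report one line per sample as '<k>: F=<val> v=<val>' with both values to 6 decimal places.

k=0: u−w=-10.637000, u+w=46.587000; √(b/2)=1.632483, √(2b)=3.264966; F=1.632483×(-10.637)=-17.364719, v=46.587000/3.264966=14.268757
k=1: u−w=0.024000, u+w=-6.744000; √(b/2)=1.632483, √(2b)=3.264966; F=1.632483×0.024=0.039180, v=-6.744000/3.264966=-2.065565
k=2: u−w=-46.040000, u+w=-7.770000; √(b/2)=1.632483, √(2b)=3.264966; F=1.632483×(-46.04)=-75.159507, v=-7.770000/3.264966=-2.379811

0: F=-17.364719 v=14.268757
1: F=0.039180 v=-2.065565
2: F=-75.159507 v=-2.379811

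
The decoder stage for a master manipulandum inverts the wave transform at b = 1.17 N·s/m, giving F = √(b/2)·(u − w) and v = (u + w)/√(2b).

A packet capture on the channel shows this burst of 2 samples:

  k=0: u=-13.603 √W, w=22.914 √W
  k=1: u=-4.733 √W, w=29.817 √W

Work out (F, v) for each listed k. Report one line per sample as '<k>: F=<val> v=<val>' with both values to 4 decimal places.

0: F=-27.9301 v=6.0868
1: F=-26.4257 v=16.3979

k=0: u−w=-36.5170, u+w=9.3110; √(b/2)=0.7649, √(2b)=1.5297; F=0.7649×(-36.517)=-27.9301, v=9.3110/1.5297=6.0868
k=1: u−w=-34.5500, u+w=25.0840; √(b/2)=0.7649, √(2b)=1.5297; F=0.7649×(-34.55)=-26.4257, v=25.0840/1.5297=16.3979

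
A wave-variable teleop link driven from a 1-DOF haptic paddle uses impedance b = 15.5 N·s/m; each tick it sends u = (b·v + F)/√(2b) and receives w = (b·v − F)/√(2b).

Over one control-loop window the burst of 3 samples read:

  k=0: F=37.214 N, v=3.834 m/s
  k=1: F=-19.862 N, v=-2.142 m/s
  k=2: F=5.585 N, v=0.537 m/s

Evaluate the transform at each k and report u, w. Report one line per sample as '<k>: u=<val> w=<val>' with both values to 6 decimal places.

0: u=17.357236 w=3.989573
1: u=-9.530396 w=-2.395755
2: u=2.498040 w=0.491849

k=0: b·v=15.5×3.834=59.427000; √(2b)=5.567764; u=(59.427000+37.214)/5.567764=17.357236, w=(59.427000−37.214)/5.567764=3.989573
k=1: b·v=15.5×(-2.142)=-33.201000; √(2b)=5.567764; u=(-33.201000+(-19.862))/5.567764=-9.530396, w=(-33.201000−(-19.862))/5.567764=-2.395755
k=2: b·v=15.5×0.537=8.323500; √(2b)=5.567764; u=(8.323500+5.585)/5.567764=2.498040, w=(8.323500−5.585)/5.567764=0.491849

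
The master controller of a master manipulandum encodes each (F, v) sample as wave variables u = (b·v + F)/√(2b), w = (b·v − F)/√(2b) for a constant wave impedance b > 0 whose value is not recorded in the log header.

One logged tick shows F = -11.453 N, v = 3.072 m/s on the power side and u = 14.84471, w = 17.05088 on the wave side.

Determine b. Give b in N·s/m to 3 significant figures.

b = 53.9 N·s/m

u + w = 31.8956;  u + w = √(2b)·v, so √(2b) = 31.8956/3.072 = 10.3827.
b = (√(2b))²/2 = 107.8000/2 = 53.9000.
(Check via u − w = 2F/√(2b): u − w = -2.2062, 2F/√(2b) = -2.2062.)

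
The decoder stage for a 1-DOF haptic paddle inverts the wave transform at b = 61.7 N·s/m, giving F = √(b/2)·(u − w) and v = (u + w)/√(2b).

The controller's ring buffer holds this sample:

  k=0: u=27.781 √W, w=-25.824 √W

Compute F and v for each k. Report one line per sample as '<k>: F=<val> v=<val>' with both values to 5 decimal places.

0: F=297.73705 v=0.17617

k=0: u−w=53.60500, u+w=1.95700; √(b/2)=5.55428, √(2b)=11.10856; F=5.55428×53.605=297.73705, v=1.95700/11.10856=0.17617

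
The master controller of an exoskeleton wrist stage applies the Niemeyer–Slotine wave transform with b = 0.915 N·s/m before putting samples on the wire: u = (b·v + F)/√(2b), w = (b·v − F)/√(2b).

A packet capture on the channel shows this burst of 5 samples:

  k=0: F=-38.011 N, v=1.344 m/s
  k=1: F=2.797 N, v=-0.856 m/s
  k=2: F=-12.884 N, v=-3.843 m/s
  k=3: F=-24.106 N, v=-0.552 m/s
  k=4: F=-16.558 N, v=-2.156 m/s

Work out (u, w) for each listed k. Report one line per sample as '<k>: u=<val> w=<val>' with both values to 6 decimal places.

0: u=-27.189475 w=29.007604
1: u=1.488614 w=-2.646590
2: u=-12.123484 w=6.924770
3: u=-18.193034 w=17.446302
4: u=-13.698317 w=10.781734

k=0: b·v=0.915×1.344=1.229760; √(2b)=1.352775; u=(1.229760+(-38.011))/1.352775=-27.189475, w=(1.229760−(-38.011))/1.352775=29.007604
k=1: b·v=0.915×(-0.856)=-0.783240; √(2b)=1.352775; u=(-0.783240+2.797)/1.352775=1.488614, w=(-0.783240−2.797)/1.352775=-2.646590
k=2: b·v=0.915×(-3.843)=-3.516345; √(2b)=1.352775; u=(-3.516345+(-12.884))/1.352775=-12.123484, w=(-3.516345−(-12.884))/1.352775=6.924770
k=3: b·v=0.915×(-0.552)=-0.505080; √(2b)=1.352775; u=(-0.505080+(-24.106))/1.352775=-18.193034, w=(-0.505080−(-24.106))/1.352775=17.446302
k=4: b·v=0.915×(-2.156)=-1.972740; √(2b)=1.352775; u=(-1.972740+(-16.558))/1.352775=-13.698317, w=(-1.972740−(-16.558))/1.352775=10.781734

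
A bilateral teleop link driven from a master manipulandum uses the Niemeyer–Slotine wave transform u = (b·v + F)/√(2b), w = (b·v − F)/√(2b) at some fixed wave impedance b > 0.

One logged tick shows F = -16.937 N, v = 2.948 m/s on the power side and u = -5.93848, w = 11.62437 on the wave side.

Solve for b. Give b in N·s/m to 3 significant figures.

b = 1.86 N·s/m

u + w = 5.6859;  u + w = √(2b)·v, so √(2b) = 5.6859/2.948 = 1.9287.
b = (√(2b))²/2 = 3.7200/2 = 1.8600.
(Check via u − w = 2F/√(2b): u − w = -17.5629, 2F/√(2b) = -17.5629.)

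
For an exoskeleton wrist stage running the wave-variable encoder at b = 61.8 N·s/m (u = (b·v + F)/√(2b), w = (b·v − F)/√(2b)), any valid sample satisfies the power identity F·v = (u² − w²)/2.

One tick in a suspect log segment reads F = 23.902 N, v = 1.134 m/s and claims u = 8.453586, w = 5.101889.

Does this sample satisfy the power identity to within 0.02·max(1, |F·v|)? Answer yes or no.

no

F·v = 23.902×1.134 = 27.104868 W.
(u² − w²)/2 = (71.463116 − 26.029271)/2 = 22.716922 W.
|Δ| = 4.387946;  2% of max(1, |F·v|) = 0.542097.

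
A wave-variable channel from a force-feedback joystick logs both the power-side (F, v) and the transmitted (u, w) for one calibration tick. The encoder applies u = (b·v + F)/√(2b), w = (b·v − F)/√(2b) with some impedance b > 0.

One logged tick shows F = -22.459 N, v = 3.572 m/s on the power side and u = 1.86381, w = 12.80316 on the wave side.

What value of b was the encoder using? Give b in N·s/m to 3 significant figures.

b = 8.43 N·s/m

u + w = 14.66697;  u + w = √(2b)·v, so √(2b) = 14.66697/3.572 = 4.10609.
b = (√(2b))²/2 = 16.86001/2 = 8.43001.
(Check via u − w = 2F/√(2b): u − w = -10.93935, 2F/√(2b) = -10.93935.)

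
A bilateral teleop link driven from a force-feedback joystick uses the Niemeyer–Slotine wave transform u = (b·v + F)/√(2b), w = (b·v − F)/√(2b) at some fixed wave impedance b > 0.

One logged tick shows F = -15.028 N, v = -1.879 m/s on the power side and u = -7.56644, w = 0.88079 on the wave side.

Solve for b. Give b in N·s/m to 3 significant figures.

u + w = -6.6856;  u + w = √(2b)·v, so √(2b) = -6.6856/(-1.879) = 3.5581.
b = (√(2b))²/2 = 12.6600/2 = 6.3300.
(Check via u − w = 2F/√(2b): u − w = -8.4472, 2F/√(2b) = -8.4472.)

b = 6.33 N·s/m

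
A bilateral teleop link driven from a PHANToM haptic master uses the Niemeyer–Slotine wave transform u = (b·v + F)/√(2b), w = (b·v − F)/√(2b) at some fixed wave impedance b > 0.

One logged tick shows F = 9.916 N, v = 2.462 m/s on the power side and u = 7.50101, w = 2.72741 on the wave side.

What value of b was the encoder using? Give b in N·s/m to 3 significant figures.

u + w = 10.2284;  u + w = √(2b)·v, so √(2b) = 10.2284/2.462 = 4.1545.
b = (√(2b))²/2 = 17.2600/2 = 8.6300.
(Check via u − w = 2F/√(2b): u − w = 4.7736, 2F/√(2b) = 4.7736.)

b = 8.63 N·s/m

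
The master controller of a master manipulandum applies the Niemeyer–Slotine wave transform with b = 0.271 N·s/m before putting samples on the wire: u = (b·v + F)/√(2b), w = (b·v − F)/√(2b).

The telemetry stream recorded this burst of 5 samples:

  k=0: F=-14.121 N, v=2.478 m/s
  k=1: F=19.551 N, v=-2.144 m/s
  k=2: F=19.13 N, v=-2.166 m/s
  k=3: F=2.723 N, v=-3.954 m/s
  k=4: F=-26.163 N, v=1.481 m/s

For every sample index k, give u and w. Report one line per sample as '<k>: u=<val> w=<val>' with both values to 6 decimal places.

k=0: b·v=0.271×2.478=0.671538; √(2b)=0.736206; u=(0.671538+(-14.121))/0.736206=-18.268600, w=(0.671538−(-14.121))/0.736206=20.092920
k=1: b·v=0.271×(-2.144)=-0.581024; √(2b)=0.736206; u=(-0.581024+19.551)/0.736206=25.767195, w=(-0.581024−19.551)/0.736206=-27.345621
k=2: b·v=0.271×(-2.166)=-0.586986; √(2b)=0.736206; u=(-0.586986+19.13)/0.736206=25.187246, w=(-0.586986−19.13)/0.736206=-26.781869
k=3: b·v=0.271×(-3.954)=-1.071534; √(2b)=0.736206; u=(-1.071534+2.723)/0.736206=2.243210, w=(-1.071534−2.723)/0.736206=-5.154171
k=4: b·v=0.271×1.481=0.401351; √(2b)=0.736206; u=(0.401351+(-26.163))/0.736206=-34.992423, w=(0.401351−(-26.163))/0.736206=36.082745

0: u=-18.268600 w=20.092920
1: u=25.767195 w=-27.345621
2: u=25.187246 w=-26.781869
3: u=2.243210 w=-5.154171
4: u=-34.992423 w=36.082745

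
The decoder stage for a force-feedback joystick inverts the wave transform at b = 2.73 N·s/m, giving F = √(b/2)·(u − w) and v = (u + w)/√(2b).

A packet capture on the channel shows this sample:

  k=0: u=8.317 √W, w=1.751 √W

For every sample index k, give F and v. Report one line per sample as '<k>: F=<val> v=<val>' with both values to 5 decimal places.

0: F=7.67127 v=4.30871

k=0: u−w=6.56600, u+w=10.06800; √(b/2)=1.16833, √(2b)=2.33666; F=1.16833×6.566=7.67127, v=10.06800/2.33666=4.30871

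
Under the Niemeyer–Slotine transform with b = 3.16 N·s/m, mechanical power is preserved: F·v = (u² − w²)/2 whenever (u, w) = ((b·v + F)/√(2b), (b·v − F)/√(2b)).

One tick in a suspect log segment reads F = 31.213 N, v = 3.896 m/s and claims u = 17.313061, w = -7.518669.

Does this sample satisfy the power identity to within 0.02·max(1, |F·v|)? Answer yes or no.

yes

F·v = 31.213×3.896 = 121.605848 W.
(u² − w²)/2 = (299.742081 − 56.530384)/2 = 121.605849 W.
|Δ| = 0.000001;  2% of max(1, |F·v|) = 2.432117.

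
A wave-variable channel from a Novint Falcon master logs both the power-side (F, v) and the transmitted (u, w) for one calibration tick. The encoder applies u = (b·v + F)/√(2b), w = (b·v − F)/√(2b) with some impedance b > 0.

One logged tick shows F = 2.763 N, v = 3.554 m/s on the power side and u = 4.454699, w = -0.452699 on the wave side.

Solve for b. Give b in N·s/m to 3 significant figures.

u + w = 4.002000;  u + w = √(2b)·v, so √(2b) = 4.002000/3.554 = 1.126055.
b = (√(2b))²/2 = 1.268000/2 = 0.634000.
(Check via u − w = 2F/√(2b): u − w = 4.907398, 2F/√(2b) = 4.907397.)

b = 0.634 N·s/m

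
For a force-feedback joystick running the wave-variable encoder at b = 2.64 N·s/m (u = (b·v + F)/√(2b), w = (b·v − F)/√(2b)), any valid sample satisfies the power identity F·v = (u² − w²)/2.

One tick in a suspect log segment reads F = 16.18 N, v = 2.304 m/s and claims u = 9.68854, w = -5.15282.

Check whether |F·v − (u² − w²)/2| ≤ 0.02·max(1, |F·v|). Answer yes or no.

no

F·v = 16.18×2.304 = 37.27872 W.
(u² − w²)/2 = (93.86781 − 26.55155)/2 = 33.65813 W.
|Δ| = 3.62059;  2% of max(1, |F·v|) = 0.74557.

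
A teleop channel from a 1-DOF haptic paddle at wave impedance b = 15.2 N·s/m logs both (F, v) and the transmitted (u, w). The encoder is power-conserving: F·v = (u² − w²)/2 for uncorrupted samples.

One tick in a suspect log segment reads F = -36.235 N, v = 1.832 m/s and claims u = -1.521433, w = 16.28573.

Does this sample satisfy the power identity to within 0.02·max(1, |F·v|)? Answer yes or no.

F·v = (-36.235)×1.832 = -66.382520 W.
(u² − w²)/2 = (2.314758 − 265.225002)/2 = -131.455122 W.
|Δ| = 65.072602;  2% of max(1, |F·v|) = 1.327650.

no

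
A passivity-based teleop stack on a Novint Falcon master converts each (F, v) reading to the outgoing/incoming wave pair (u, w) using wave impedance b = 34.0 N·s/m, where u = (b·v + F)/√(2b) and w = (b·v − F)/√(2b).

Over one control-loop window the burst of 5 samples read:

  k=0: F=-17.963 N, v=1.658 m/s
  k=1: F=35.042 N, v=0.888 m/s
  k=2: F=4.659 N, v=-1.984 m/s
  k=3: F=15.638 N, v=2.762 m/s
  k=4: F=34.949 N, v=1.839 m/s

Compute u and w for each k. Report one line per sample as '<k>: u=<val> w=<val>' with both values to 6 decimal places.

0: u=4.657775 w=9.014443
1: u=7.910784 w=-0.588149
2: u=-7.615255 w=-8.745228
3: u=13.284404 w=9.491632
4: u=11.820580 w=3.344202

k=0: b·v=34.0×1.658=56.372000; √(2b)=8.246211; u=(56.372000+(-17.963))/8.246211=4.657775, w=(56.372000−(-17.963))/8.246211=9.014443
k=1: b·v=34.0×0.888=30.192000; √(2b)=8.246211; u=(30.192000+35.042)/8.246211=7.910784, w=(30.192000−35.042)/8.246211=-0.588149
k=2: b·v=34.0×(-1.984)=-67.456000; √(2b)=8.246211; u=(-67.456000+4.659)/8.246211=-7.615255, w=(-67.456000−4.659)/8.246211=-8.745228
k=3: b·v=34.0×2.762=93.908000; √(2b)=8.246211; u=(93.908000+15.638)/8.246211=13.284404, w=(93.908000−15.638)/8.246211=9.491632
k=4: b·v=34.0×1.839=62.526000; √(2b)=8.246211; u=(62.526000+34.949)/8.246211=11.820580, w=(62.526000−34.949)/8.246211=3.344202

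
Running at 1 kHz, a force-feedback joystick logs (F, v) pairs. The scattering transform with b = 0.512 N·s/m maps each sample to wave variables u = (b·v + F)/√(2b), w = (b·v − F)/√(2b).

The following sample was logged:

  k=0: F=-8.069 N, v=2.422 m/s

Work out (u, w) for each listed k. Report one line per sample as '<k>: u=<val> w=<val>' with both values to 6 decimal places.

0: u=-6.748435 w=9.199327

k=0: b·v=0.512×2.422=1.240064; √(2b)=1.011929; u=(1.240064+(-8.069))/1.011929=-6.748435, w=(1.240064−(-8.069))/1.011929=9.199327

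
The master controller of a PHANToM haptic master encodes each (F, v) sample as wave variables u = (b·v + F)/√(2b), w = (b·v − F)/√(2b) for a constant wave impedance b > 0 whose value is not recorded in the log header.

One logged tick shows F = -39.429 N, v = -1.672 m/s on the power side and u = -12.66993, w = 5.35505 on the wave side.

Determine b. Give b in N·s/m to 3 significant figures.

u + w = -7.31488;  u + w = √(2b)·v, so √(2b) = -7.31488/(-1.672) = 4.37493.
b = (√(2b))²/2 = 19.14000/2 = 9.57000.
(Check via u − w = 2F/√(2b): u − w = -18.02498, 2F/√(2b) = -18.02498.)

b = 9.57 N·s/m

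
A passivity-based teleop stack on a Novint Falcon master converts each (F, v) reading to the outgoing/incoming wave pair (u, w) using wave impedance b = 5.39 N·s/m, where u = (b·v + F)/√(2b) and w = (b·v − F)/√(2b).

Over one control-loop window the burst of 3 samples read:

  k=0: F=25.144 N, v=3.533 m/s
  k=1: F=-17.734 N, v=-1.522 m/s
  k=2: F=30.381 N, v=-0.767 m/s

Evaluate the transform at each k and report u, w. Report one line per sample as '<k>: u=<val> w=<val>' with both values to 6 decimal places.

0: u=13.458103 w=-1.858236
1: u=-7.899872 w=2.902703
2: u=7.994074 w=-10.512358

k=0: b·v=5.39×3.533=19.042870; √(2b)=3.283291; u=(19.042870+25.144)/3.283291=13.458103, w=(19.042870−25.144)/3.283291=-1.858236
k=1: b·v=5.39×(-1.522)=-8.203580; √(2b)=3.283291; u=(-8.203580+(-17.734))/3.283291=-7.899872, w=(-8.203580−(-17.734))/3.283291=2.902703
k=2: b·v=5.39×(-0.767)=-4.134130; √(2b)=3.283291; u=(-4.134130+30.381)/3.283291=7.994074, w=(-4.134130−30.381)/3.283291=-10.512358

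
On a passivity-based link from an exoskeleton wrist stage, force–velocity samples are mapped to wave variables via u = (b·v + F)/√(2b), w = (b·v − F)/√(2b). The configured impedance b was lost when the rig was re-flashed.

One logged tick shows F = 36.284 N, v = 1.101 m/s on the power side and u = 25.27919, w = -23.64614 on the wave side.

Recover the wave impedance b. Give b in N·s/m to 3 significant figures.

b = 1.1 N·s/m

u + w = 1.6331;  u + w = √(2b)·v, so √(2b) = 1.6331/1.101 = 1.4832.
b = (√(2b))²/2 = 2.2000/2 = 1.1000.
(Check via u − w = 2F/√(2b): u − w = 48.9253, 2F/√(2b) = 48.9252.)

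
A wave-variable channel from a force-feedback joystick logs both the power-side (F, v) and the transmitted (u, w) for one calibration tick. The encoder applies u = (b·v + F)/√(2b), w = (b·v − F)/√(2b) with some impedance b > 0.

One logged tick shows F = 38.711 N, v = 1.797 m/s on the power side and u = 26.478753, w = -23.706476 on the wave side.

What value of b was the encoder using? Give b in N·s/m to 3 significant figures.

u + w = 2.772277;  u + w = √(2b)·v, so √(2b) = 2.772277/1.797 = 1.542725.
b = (√(2b))²/2 = 2.380001/2 = 1.190000.
(Check via u − w = 2F/√(2b): u − w = 50.185229, 2F/√(2b) = 50.185221.)

b = 1.19 N·s/m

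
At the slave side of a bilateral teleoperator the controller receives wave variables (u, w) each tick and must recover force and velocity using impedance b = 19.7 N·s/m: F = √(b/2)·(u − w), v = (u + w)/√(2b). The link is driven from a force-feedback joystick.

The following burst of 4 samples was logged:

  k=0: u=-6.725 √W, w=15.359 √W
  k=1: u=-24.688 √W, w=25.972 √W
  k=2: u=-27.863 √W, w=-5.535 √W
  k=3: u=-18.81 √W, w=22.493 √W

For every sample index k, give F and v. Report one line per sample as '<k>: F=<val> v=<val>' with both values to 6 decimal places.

0: F=-69.309993 v=1.375511
1: F=-158.994939 v=0.204558
2: F=-70.075780 v=-5.320744
3: F=-129.628266 v=0.586751

k=0: u−w=-22.084000, u+w=8.634000; √(b/2)=3.138471, √(2b)=6.276942; F=3.138471×(-22.084)=-69.309993, v=8.634000/6.276942=1.375511
k=1: u−w=-50.660000, u+w=1.284000; √(b/2)=3.138471, √(2b)=6.276942; F=3.138471×(-50.66)=-158.994939, v=1.284000/6.276942=0.204558
k=2: u−w=-22.328000, u+w=-33.398000; √(b/2)=3.138471, √(2b)=6.276942; F=3.138471×(-22.328)=-70.075780, v=-33.398000/6.276942=-5.320744
k=3: u−w=-41.303000, u+w=3.683000; √(b/2)=3.138471, √(2b)=6.276942; F=3.138471×(-41.303)=-129.628266, v=3.683000/6.276942=0.586751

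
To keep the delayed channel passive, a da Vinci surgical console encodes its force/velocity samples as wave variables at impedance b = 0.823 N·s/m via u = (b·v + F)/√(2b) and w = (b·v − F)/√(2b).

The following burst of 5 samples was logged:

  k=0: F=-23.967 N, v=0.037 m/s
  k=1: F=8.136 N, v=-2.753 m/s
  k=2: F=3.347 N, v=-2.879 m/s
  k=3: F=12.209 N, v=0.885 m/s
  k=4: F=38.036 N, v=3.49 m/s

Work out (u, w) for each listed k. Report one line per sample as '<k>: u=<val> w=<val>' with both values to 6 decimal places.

k=0: b·v=0.823×0.037=0.030451; √(2b)=1.282965; u=(0.030451+(-23.967))/1.282965=-18.657207, w=(0.030451−(-23.967))/1.282965=18.704676
k=1: b·v=0.823×(-2.753)=-2.265719; √(2b)=1.282965; u=(-2.265719+8.136)/1.282965=4.575557, w=(-2.265719−8.136)/1.282965=-8.107561
k=2: b·v=0.823×(-2.879)=-2.369417; √(2b)=1.282965; u=(-2.369417+3.347)/1.282965=0.761971, w=(-2.369417−3.347)/1.282965=-4.455629
k=3: b·v=0.823×0.885=0.728355; √(2b)=1.282965; u=(0.728355+12.209)/1.282965=10.083948, w=(0.728355−12.209)/1.282965=-8.948523
k=4: b·v=0.823×3.49=2.872270; √(2b)=1.282965; u=(2.872270+38.036)/1.282965=31.885718, w=(2.872270−38.036)/1.282965=-27.408169

0: u=-18.657207 w=18.704676
1: u=4.575557 w=-8.107561
2: u=0.761971 w=-4.455629
3: u=10.083948 w=-8.948523
4: u=31.885718 w=-27.408169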